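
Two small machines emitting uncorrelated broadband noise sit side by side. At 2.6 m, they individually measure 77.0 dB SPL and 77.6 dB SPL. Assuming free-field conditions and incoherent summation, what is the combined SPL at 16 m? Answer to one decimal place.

64.5 dB SPL

Combined at 2.6 m: 10·log₁₀(10^(77.0/10)+10^(77.6/10)) = 80.32 dB SPL.
Then apply −20·log₁₀(16/2.6) = -15.78 dB → 64.5 dB SPL.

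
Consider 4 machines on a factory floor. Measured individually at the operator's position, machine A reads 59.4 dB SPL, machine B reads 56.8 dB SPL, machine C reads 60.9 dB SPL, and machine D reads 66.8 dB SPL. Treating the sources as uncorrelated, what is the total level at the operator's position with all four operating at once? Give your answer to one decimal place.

Add the sources as powers (linear), then convert back to dB:
L_total = 10·log₁₀(10^(59.4/10) + 10^(56.8/10) + 10^(60.9/10) + 10^(66.8/10)) = 10·log₁₀(7366000) = 68.7 dB SPL.

68.7 dB SPL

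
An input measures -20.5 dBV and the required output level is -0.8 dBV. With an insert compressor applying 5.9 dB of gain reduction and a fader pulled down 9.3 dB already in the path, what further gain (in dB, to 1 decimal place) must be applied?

The required make-up gain is the shortfall in the dB sum.
G = -0.8 − (-20.5) + 5.9 + 9.3 = 34.9 dB.

34.9 dB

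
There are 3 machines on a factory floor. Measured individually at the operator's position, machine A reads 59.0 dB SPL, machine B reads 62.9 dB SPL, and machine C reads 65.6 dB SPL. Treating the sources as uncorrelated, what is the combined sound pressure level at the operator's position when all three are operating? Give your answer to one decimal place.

68.0 dB SPL

Uncorrelated sources add in intensity (power), not in dB.
L_total = 10·log₁₀(10^(59.0/10) + 10^(62.9/10) + 10^(65.6/10)) = 10·log₁₀(6375000) = 68.0 dB SPL.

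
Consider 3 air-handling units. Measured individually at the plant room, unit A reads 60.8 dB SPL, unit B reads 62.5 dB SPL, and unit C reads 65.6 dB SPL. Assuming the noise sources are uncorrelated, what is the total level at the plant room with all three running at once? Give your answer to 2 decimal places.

Add the sources as powers (linear), then convert back to dB:
L_total = 10·log₁₀(10^(60.8/10) + 10^(62.5/10) + 10^(65.6/10)) = 10·log₁₀(6611000) = 68.20 dB SPL.

68.20 dB SPL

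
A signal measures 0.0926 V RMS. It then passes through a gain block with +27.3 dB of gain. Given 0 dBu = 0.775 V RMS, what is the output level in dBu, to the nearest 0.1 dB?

Input level: 20·log₁₀(0.0926/0.775) = -18.45 dBu.
Output: -18.45 + 27.3 = +8.8 dBu.

+8.8 dBu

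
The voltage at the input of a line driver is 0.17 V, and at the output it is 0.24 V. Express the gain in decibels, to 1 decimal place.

Voltage is an amplitude quantity, so gain = 20·log₁₀(V_out/V_in).
20·log₁₀(0.24/0.17) = 20·log₁₀(1.412) = 3.0 dB.

3.0 dB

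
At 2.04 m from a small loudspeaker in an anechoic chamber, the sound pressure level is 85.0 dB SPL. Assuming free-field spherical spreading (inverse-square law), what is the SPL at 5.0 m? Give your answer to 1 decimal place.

Free-field point source: level drops by 20·log₁₀ of the distance ratio.
ΔL = −20·log₁₀(5.0/2.04) = -7.79 dB, so L₂ = 85.0 + (-7.79) = 77.2 dB SPL.

77.2 dB SPL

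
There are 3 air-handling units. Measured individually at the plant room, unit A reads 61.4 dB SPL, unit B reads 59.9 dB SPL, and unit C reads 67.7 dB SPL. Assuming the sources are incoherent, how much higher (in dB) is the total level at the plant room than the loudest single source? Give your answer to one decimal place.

Uncorrelated sources add in intensity (power), not in dB.
L_total = 10·log₁₀(10^(61.4/10) + 10^(59.9/10) + 10^(67.7/10)) = 69.16 dB SPL.
Excess over the loudest (67.7 dB): 69.16 − 67.7 = 1.5 dB.

1.5 dB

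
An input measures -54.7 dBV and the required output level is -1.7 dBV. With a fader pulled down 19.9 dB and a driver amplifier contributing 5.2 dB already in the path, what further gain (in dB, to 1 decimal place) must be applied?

The required make-up gain is the shortfall in the dB sum.
G = -1.7 − (-54.7) + 19.9 − 5.2 = 67.7 dB.

67.7 dB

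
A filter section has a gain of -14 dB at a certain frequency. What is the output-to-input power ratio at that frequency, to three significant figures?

Power ratio = 10^(dB/10).
10^(-14/10) = 10^(-1.400) = 0.0398.

0.0398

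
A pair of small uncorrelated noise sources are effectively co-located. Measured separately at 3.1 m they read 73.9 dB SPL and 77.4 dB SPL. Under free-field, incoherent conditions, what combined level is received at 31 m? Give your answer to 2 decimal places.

59.00 dB SPL

Combined at 3.1 m: 10·log₁₀(10^(73.9/10)+10^(77.4/10)) = 79.004 dB SPL.
Then apply −20·log₁₀(31/3.1) = -20.000 dB → 59.00 dB SPL.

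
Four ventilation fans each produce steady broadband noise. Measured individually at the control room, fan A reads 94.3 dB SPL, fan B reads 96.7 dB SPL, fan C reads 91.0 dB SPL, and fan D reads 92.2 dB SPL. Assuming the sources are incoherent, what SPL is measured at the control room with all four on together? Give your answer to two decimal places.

100.12 dB SPL

Add the sources as powers (linear), then convert back to dB:
L_total = 10·log₁₀(10^(94.3/10) + 10^(96.7/10) + 10^(91.0/10) + 10^(92.2/10)) = 10·log₁₀(10287000000) = 100.12 dB SPL.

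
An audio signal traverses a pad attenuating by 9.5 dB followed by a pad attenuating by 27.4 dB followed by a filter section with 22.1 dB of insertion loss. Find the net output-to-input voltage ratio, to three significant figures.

Net gain = (−9.5) + (−27.4) + (−22.1) = -59.0 dB.
Voltage ratio = 10^(-59.0/20) = 0.00112.

0.00112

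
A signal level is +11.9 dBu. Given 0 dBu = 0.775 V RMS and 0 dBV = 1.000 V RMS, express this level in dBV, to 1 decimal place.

+9.7 dBV

The offset between the scales is 20·log₁₀(0.775/1.000) = −2.214 dB.
So dBV = +11.9 − 2.214 = +9.7 dBV.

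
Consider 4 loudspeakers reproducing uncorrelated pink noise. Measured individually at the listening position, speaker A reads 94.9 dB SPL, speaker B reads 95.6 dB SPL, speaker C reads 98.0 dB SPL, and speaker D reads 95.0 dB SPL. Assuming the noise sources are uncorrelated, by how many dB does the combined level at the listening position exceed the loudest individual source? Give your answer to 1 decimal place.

4.1 dB

Add the sources as powers (linear), then convert back to dB:
L_total = 10·log₁₀(10^(94.9/10) + 10^(95.6/10) + 10^(98.0/10) + 10^(95.0/10)) = 102.09 dB SPL.
Excess over the loudest (98.0 dB): 102.09 − 98.0 = 4.1 dB.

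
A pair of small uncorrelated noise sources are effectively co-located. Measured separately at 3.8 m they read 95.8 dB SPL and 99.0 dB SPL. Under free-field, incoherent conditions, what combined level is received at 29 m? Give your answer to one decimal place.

83.0 dB SPL

Combined at 3.8 m: 10·log₁₀(10^(95.8/10)+10^(99.0/10)) = 100.70 dB SPL.
Then apply −20·log₁₀(29/3.8) = -17.65 dB → 83.0 dB SPL.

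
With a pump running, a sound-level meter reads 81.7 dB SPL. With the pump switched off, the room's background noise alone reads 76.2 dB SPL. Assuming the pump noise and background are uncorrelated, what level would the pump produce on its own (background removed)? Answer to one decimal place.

Background correction is a power subtraction:
L_src = 10·log₁₀(10^(81.7/10) − 10^(76.2/10)) = 10·log₁₀(106200000) = 80.3 dB SPL.

80.3 dB SPL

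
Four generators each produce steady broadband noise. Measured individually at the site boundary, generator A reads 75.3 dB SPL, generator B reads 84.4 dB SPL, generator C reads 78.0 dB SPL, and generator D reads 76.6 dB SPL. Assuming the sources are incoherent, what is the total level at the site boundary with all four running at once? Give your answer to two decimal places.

86.21 dB SPL

Incoherent sources sum as intensities:
L_total = 10·log₁₀(10^(75.3/10) + 10^(84.4/10) + 10^(78.0/10) + 10^(76.6/10)) = 10·log₁₀(418100000) = 86.21 dB SPL.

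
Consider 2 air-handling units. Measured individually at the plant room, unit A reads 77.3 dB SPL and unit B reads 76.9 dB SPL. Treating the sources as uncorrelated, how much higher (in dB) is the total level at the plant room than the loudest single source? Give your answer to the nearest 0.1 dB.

Uncorrelated sources add in intensity (power), not in dB.
L_total = 10·log₁₀(10^(77.3/10) + 10^(76.9/10)) = 80.11 dB SPL.
Excess over the loudest (77.3 dB): 80.11 − 77.3 = 2.8 dB.

2.8 dB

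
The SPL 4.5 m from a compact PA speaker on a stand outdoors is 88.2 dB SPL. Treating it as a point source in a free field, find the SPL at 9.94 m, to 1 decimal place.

Free-field point source: level drops by 20·log₁₀ of the distance ratio.
ΔL = −20·log₁₀(9.94/4.5) = -6.88 dB, so L₂ = 88.2 + (-6.88) = 81.3 dB SPL.

81.3 dB SPL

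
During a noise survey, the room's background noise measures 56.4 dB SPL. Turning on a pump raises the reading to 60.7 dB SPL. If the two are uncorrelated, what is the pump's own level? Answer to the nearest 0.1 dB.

Background correction is a power subtraction:
L_src = 10·log₁₀(10^(60.7/10) − 10^(56.4/10)) = 10·log₁₀(738400) = 58.7 dB SPL.

58.7 dB SPL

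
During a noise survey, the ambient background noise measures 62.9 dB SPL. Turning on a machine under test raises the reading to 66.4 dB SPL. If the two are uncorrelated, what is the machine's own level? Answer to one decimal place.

Remove the background by subtracting linear intensities:
L_src = 10·log₁₀(10^(66.4/10) − 10^(62.9/10)) = 10·log₁₀(2415000) = 63.8 dB SPL.

63.8 dB SPL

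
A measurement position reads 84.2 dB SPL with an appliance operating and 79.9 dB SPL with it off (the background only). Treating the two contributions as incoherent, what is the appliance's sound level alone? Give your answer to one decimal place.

Remove the background by subtracting linear intensities:
L_src = 10·log₁₀(10^(84.2/10) − 10^(79.9/10)) = 10·log₁₀(165300000) = 82.2 dB SPL.

82.2 dB SPL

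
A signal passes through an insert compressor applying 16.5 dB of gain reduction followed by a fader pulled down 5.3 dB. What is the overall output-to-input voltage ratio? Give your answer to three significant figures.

Net gain = (−16.5) + (−5.3) = -21.8 dB.
Voltage ratio = 10^(-21.8/20) = 0.0813.

0.0813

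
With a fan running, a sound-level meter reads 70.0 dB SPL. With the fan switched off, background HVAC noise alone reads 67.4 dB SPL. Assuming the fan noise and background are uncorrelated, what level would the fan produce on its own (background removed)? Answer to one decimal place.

66.5 dB SPL

Remove the background by subtracting linear intensities:
L_src = 10·log₁₀(10^(70.0/10) − 10^(67.4/10)) = 10·log₁₀(4505000) = 66.5 dB SPL.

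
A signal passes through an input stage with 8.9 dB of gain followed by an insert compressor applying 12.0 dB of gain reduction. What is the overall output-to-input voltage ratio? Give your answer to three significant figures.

Net gain = 8.9 + (−12.0) = -3.1 dB.
Voltage ratio = 10^(-3.1/20) = 0.700.

0.700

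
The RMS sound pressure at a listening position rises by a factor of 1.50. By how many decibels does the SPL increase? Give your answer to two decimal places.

SPL change from a pressure ratio uses the 20·log₁₀ form:
20·log₁₀(1.50) = 3.52 dB.

3.52 dB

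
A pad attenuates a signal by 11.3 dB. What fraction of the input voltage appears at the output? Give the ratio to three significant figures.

0.272

Voltage ratio = 10^(dB/20).
10^(-11.3/20) = 10^(-0.5650) = 0.272.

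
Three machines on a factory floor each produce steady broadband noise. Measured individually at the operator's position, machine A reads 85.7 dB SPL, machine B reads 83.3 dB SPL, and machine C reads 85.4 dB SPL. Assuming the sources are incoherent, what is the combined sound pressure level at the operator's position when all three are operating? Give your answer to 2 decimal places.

89.69 dB SPL

Uncorrelated sources add in intensity (power), not in dB.
L_total = 10·log₁₀(10^(85.7/10) + 10^(83.3/10) + 10^(85.4/10)) = 10·log₁₀(932100000) = 89.69 dB SPL.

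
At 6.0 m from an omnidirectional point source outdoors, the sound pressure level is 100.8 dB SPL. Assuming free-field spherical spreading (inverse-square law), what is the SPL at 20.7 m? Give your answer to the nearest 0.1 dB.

90.0 dB SPL

Free-field point source: level drops by 20·log₁₀ of the distance ratio.
ΔL = −20·log₁₀(20.7/6.0) = -10.76 dB, so L₂ = 100.8 + (-10.76) = 90.0 dB SPL.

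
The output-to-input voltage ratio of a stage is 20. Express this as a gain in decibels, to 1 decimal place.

26.0 dB

Voltage is an amplitude quantity, so gain = 20·log₁₀(V_out/V_in).
20·log₁₀(20) = 26.0 dB.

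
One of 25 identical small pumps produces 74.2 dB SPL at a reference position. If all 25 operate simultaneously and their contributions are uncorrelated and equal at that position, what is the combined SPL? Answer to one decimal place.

88.2 dB SPL

25 equal incoherent sources raise the level by 10·log₁₀(25) = 13.98 dB.
L_total = 74.2 + 13.98 = 88.2 dB SPL.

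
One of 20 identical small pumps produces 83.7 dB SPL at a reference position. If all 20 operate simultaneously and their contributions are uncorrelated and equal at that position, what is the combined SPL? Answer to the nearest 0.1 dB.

20 equal incoherent sources raise the level by 10·log₁₀(20) = 13.01 dB.
L_total = 83.7 + 13.01 = 96.7 dB SPL.

96.7 dB SPL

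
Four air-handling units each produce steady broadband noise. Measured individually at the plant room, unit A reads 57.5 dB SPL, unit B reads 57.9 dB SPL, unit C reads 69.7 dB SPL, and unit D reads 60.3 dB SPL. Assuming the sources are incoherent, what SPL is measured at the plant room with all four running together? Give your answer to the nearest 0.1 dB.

Uncorrelated sources add in intensity (power), not in dB.
L_total = 10·log₁₀(10^(57.5/10) + 10^(57.9/10) + 10^(69.7/10) + 10^(60.3/10)) = 10·log₁₀(11580000) = 70.6 dB SPL.

70.6 dB SPL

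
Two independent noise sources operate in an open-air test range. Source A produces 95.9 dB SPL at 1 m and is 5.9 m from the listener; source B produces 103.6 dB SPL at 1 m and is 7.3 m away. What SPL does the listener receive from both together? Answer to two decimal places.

At the listener: L_A = 95.9 − 20·log₁₀(5.9) = 80.483 dB; L_B = 103.6 − 20·log₁₀(7.3) = 86.334 dB.
Combined: 10·log₁₀(10^(80.483/10)+10^(86.334/10)) = 87.34 dB SPL.

87.34 dB SPL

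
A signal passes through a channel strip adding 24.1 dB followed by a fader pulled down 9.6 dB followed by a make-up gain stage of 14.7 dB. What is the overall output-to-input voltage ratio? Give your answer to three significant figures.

Net gain = 24.1 + (−9.6) + 14.7 = 29.2 dB.
Voltage ratio = 10^(29.2/20) = 28.8.

28.8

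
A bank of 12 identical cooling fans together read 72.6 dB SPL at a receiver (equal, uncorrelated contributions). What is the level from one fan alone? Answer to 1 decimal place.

61.8 dB SPL

12 equal incoherent sources add 10·log₁₀(12) = 10.79 dB over one source.
L_one = 72.6 − 10.79 = 61.8 dB SPL.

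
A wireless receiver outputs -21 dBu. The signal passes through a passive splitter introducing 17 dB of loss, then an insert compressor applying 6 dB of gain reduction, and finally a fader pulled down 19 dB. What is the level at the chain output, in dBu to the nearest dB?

Gain stages sum in dB:
-21 − 17 − 6 − 19 = -63 dBu.

-63 dBu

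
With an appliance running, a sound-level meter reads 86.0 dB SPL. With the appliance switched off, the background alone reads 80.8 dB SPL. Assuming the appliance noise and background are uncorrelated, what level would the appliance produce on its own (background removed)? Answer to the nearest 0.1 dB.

84.4 dB SPL

Background correction is a power subtraction:
L_src = 10·log₁₀(10^(86.0/10) − 10^(80.8/10)) = 10·log₁₀(277900000) = 84.4 dB SPL.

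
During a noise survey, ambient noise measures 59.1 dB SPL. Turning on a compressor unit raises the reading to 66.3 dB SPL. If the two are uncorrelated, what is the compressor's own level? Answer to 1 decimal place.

Background correction is a power subtraction:
L_src = 10·log₁₀(10^(66.3/10) − 10^(59.1/10)) = 10·log₁₀(3453000) = 65.4 dB SPL.

65.4 dB SPL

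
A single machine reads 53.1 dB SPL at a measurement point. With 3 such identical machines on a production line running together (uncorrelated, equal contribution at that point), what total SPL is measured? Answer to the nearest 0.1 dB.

57.9 dB SPL

3 equal incoherent sources raise the level by 10·log₁₀(3) = 4.77 dB.
L_total = 53.1 + 4.77 = 57.9 dB SPL.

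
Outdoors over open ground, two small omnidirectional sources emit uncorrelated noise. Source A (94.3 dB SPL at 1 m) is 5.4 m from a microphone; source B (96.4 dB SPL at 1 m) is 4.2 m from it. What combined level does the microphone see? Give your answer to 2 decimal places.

85.31 dB SPL

At the listener: L_A = 94.3 − 20·log₁₀(5.4) = 79.652 dB; L_B = 96.4 − 20·log₁₀(4.2) = 83.935 dB.
Combined: 10·log₁₀(10^(79.652/10)+10^(83.935/10)) = 85.31 dB SPL.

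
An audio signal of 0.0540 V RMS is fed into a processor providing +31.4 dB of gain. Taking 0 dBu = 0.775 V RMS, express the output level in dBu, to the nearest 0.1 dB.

+8.3 dBu

Input level: 20·log₁₀(0.0540/0.775) = -23.14 dBu.
Output: -23.14 + 31.4 = +8.3 dBu.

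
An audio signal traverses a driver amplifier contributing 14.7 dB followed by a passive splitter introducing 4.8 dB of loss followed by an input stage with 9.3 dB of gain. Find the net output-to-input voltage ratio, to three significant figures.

9.12

Net gain = 14.7 + (−4.8) + 9.3 = 19.2 dB.
Voltage ratio = 10^(19.2/20) = 9.12.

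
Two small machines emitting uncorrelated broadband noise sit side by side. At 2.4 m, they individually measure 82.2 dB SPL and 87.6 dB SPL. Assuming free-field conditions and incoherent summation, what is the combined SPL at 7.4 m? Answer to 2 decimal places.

Combined at 2.4 m: 10·log₁₀(10^(82.2/10)+10^(87.6/10)) = 88.701 dB SPL.
Then apply −20·log₁₀(7.4/2.4) = -9.780 dB → 78.92 dB SPL.

78.92 dB SPL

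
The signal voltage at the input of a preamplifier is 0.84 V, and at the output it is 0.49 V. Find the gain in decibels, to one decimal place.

Voltage is an amplitude quantity, so gain = 20·log₁₀(V_out/V_in).
20·log₁₀(0.49/0.84) = 20·log₁₀(0.5833) = -4.7 dB.

-4.7 dB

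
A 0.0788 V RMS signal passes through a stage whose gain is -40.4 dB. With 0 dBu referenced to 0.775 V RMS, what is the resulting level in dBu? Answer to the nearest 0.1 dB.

-60.3 dBu

Input level: 20·log₁₀(0.0788/0.775) = -19.86 dBu.
Output: -19.86 − 40.4 = -60.3 dBu.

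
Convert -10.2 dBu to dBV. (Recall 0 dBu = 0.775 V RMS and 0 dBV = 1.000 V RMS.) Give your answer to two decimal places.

-12.41 dBV

The offset between the scales is 20·log₁₀(0.775/1.000) = −2.214 dB.
So dBV = -10.2 − 2.214 = -12.41 dBV.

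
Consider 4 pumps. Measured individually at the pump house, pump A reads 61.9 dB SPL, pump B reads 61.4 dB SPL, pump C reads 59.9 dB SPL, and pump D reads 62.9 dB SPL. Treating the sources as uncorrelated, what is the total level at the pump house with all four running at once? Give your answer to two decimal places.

Uncorrelated sources add in intensity (power), not in dB.
L_total = 10·log₁₀(10^(61.9/10) + 10^(61.4/10) + 10^(59.9/10) + 10^(62.9/10)) = 10·log₁₀(5856000) = 67.68 dB SPL.

67.68 dB SPL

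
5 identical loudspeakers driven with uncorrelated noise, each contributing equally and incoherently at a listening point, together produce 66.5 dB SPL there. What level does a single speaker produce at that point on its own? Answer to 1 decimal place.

59.5 dB SPL

5 equal incoherent sources add 10·log₁₀(5) = 6.99 dB over one source.
L_one = 66.5 − 6.99 = 59.5 dB SPL.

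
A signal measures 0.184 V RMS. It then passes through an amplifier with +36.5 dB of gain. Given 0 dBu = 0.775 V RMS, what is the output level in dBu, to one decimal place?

+24.0 dBu

Input level: 20·log₁₀(0.184/0.775) = -12.49 dBu.
Output: -12.49 + 36.5 = +24.0 dBu.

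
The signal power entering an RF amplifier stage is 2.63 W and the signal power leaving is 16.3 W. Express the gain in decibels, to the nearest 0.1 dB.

Power ratio → dB uses the 10·log₁₀ form:
10·log₁₀(16.3/2.63) = 10·log₁₀(6.198) = 7.9 dB.

7.9 dB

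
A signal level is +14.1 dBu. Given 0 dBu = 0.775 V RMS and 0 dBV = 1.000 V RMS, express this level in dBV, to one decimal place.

+11.9 dBV

The offset between the scales is 20·log₁₀(0.775/1.000) = −2.214 dB.
So dBV = +14.1 − 2.214 = +11.9 dBV.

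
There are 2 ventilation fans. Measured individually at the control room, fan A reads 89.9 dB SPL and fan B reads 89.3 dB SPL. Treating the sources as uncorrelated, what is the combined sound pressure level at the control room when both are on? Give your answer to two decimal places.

92.62 dB SPL

Uncorrelated sources add in intensity (power), not in dB.
L_total = 10·log₁₀(10^(89.9/10) + 10^(89.3/10)) = 10·log₁₀(1828000000) = 92.62 dB SPL.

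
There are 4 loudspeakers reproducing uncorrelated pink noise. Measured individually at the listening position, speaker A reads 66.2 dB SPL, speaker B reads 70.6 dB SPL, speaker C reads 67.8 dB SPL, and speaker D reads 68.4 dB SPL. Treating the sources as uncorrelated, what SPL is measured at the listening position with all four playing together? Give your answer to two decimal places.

Incoherent sources sum as intensities:
L_total = 10·log₁₀(10^(66.2/10) + 10^(70.6/10) + 10^(67.8/10) + 10^(68.4/10)) = 10·log₁₀(28590000) = 74.56 dB SPL.

74.56 dB SPL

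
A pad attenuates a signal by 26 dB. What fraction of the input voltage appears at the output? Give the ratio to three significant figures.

Voltage ratio = 10^(dB/20).
10^(-26/20) = 10^(-1.300) = 0.0501.

0.0501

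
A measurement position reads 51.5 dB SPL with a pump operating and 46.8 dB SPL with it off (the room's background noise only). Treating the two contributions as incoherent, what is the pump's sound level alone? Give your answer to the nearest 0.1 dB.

49.7 dB SPL

Subtract intensities: L_src = 10·log₁₀(10^(L_total/10) − 10^(L_bg/10)).
L_src = 10·log₁₀(10^(51.5/10) − 10^(46.8/10)) = 10·log₁₀(93390) = 49.7 dB SPL.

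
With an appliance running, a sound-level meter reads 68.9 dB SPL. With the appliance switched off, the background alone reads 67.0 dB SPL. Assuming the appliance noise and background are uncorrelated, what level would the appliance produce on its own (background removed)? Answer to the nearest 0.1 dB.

64.4 dB SPL

Subtract intensities: L_src = 10·log₁₀(10^(L_total/10) − 10^(L_bg/10)).
L_src = 10·log₁₀(10^(68.9/10) − 10^(67.0/10)) = 10·log₁₀(2751000) = 64.4 dB SPL.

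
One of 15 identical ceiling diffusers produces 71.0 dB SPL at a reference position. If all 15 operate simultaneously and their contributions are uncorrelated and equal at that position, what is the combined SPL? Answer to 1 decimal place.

82.8 dB SPL

15 equal incoherent sources raise the level by 10·log₁₀(15) = 11.76 dB.
L_total = 71.0 + 11.76 = 82.8 dB SPL.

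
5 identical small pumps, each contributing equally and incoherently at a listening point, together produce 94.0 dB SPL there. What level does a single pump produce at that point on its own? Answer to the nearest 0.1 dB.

5 equal incoherent sources add 10·log₁₀(5) = 6.99 dB over one source.
L_one = 94.0 − 6.99 = 87.0 dB SPL.

87.0 dB SPL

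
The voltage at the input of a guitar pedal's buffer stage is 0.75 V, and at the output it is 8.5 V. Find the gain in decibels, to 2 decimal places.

21.09 dB

For a voltage ratio, dB = 20·log₁₀(V₂/V₁).
20·log₁₀(8.5/0.75) = 20·log₁₀(11.33) = 21.09 dB.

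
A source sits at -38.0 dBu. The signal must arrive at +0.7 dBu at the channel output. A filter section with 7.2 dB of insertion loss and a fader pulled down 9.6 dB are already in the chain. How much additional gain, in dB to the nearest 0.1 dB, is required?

55.5 dB

The required make-up gain is the shortfall in the dB sum.
G = +0.7 − (-38.0) + 7.2 + 9.6 = 55.5 dB.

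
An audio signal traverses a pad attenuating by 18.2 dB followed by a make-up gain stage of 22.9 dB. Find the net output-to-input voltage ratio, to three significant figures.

1.72

Net gain = (−18.2) + 22.9 = 4.7 dB.
Voltage ratio = 10^(4.7/20) = 1.72.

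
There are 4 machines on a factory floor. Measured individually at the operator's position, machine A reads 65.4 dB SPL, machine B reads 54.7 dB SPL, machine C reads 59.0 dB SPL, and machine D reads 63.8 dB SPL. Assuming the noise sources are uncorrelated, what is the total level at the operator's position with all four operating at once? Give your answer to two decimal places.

68.42 dB SPL

Uncorrelated sources add in intensity (power), not in dB.
L_total = 10·log₁₀(10^(65.4/10) + 10^(54.7/10) + 10^(59.0/10) + 10^(63.8/10)) = 10·log₁₀(6956000) = 68.42 dB SPL.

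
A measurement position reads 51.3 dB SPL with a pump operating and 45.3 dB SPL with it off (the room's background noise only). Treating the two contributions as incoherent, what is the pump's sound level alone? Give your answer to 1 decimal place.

50.0 dB SPL

Background correction is a power subtraction:
L_src = 10·log₁₀(10^(51.3/10) − 10^(45.3/10)) = 10·log₁₀(101000) = 50.0 dB SPL.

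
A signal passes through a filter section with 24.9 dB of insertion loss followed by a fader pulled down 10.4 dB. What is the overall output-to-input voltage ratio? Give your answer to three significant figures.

0.0172

Net gain = (−24.9) + (−10.4) = -35.3 dB.
Voltage ratio = 10^(-35.3/20) = 0.0172.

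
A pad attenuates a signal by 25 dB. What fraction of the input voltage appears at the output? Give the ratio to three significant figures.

0.0562

Voltage ratio = 10^(dB/20).
10^(-25/20) = 10^(-1.250) = 0.0562.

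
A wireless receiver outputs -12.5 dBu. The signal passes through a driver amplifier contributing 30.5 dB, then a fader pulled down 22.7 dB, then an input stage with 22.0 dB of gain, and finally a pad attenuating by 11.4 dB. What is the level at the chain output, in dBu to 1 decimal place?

+5.9 dBu

In dB, series stages simply add:
-12.5 + 30.5 − 22.7 + 22.0 − 11.4 = +5.9 dBu.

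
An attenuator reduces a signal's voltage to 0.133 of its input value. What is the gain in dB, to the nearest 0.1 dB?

-17.5 dB

For a voltage ratio, dB = 20·log₁₀(V₂/V₁).
20·log₁₀(0.133) = -17.5 dB.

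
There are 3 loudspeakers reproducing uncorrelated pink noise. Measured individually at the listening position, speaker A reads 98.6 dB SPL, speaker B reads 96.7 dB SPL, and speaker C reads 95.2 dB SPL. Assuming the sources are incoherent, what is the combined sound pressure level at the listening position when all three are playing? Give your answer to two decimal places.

101.83 dB SPL

Incoherent sources sum as intensities:
L_total = 10·log₁₀(10^(98.6/10) + 10^(96.7/10) + 10^(95.2/10)) = 10·log₁₀(15233000000) = 101.83 dB SPL.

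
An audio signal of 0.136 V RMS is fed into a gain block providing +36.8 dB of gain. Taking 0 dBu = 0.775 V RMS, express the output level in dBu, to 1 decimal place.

+21.7 dBu

Input level: 20·log₁₀(0.136/0.775) = -15.12 dBu.
Output: -15.12 + 36.8 = +21.7 dBu.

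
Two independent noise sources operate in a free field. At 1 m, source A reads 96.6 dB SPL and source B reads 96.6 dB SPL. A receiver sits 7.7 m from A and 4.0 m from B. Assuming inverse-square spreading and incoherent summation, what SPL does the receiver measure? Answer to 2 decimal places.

At the listener: L_A = 96.6 − 20·log₁₀(7.7) = 78.870 dB; L_B = 96.6 − 20·log₁₀(4.0) = 84.559 dB.
Combined: 10·log₁₀(10^(78.870/10)+10^(84.559/10)) = 85.60 dB SPL.

85.60 dB SPL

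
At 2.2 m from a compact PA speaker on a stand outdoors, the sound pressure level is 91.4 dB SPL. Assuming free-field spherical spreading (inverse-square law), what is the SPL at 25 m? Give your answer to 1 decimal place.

70.3 dB SPL

Free-field point source: level drops by 20·log₁₀ of the distance ratio.
ΔL = −20·log₁₀(25/2.2) = -21.11 dB, so L₂ = 91.4 + (-21.11) = 70.3 dB SPL.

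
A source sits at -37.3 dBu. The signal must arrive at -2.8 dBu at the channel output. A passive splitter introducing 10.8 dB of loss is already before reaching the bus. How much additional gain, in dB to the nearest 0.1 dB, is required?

The required make-up gain is the shortfall in the dB sum.
G = -2.8 − (-37.3) + 10.8 = 45.3 dB.

45.3 dB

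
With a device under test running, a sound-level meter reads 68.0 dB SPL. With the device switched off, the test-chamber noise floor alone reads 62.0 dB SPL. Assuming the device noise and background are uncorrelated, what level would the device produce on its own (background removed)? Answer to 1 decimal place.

66.7 dB SPL

Remove the background by subtracting linear intensities:
L_src = 10·log₁₀(10^(68.0/10) − 10^(62.0/10)) = 10·log₁₀(4725000) = 66.7 dB SPL.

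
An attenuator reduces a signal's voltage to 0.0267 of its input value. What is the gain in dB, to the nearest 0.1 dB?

Voltage is an amplitude quantity, so gain = 20·log₁₀(V_out/V_in).
20·log₁₀(0.0267) = -31.5 dB.

-31.5 dB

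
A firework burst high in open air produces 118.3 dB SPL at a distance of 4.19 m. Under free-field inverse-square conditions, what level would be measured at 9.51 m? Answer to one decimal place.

For a point source in a free field, ΔL = −20·log₁₀(d₂/d₁).
ΔL = −20·log₁₀(9.51/4.19) = -7.12 dB, so L₂ = 118.3 + (-7.12) = 111.2 dB SPL.

111.2 dB SPL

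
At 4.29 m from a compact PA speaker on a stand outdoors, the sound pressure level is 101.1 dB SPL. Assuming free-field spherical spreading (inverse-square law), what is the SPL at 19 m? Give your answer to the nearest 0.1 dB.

88.2 dB SPL

For a point source in a free field, ΔL = −20·log₁₀(d₂/d₁).
ΔL = −20·log₁₀(19/4.29) = -12.93 dB, so L₂ = 101.1 + (-12.93) = 88.2 dB SPL.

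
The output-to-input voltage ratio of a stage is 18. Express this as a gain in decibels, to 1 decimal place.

For a voltage ratio, dB = 20·log₁₀(V₂/V₁).
20·log₁₀(18) = 25.1 dB.

25.1 dB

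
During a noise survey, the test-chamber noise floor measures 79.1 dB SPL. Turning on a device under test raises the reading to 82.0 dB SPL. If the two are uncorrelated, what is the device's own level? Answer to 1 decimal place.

78.9 dB SPL

Remove the background by subtracting linear intensities:
L_src = 10·log₁₀(10^(82.0/10) − 10^(79.1/10)) = 10·log₁₀(77210000) = 78.9 dB SPL.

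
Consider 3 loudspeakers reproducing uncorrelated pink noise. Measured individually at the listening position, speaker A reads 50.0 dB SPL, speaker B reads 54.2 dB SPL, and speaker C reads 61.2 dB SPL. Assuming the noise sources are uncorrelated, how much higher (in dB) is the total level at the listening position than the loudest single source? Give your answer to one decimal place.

Add the sources as powers (linear), then convert back to dB:
L_total = 10·log₁₀(10^(50.0/10) + 10^(54.2/10) + 10^(61.2/10)) = 62.26 dB SPL.
Excess over the loudest (61.2 dB): 62.26 − 61.2 = 1.1 dB.

1.1 dB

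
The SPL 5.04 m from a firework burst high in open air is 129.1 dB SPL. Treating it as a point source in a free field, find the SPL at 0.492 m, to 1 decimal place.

For a point source in a free field, ΔL = −20·log₁₀(d₂/d₁).
ΔL = −20·log₁₀(0.492/5.04) = 20.21 dB, so L₂ = 129.1 + (20.21) = 149.3 dB SPL.

149.3 dB SPL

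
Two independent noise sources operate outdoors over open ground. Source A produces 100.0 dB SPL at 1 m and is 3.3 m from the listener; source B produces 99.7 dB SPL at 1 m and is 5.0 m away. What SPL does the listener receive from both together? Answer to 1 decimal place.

At the listener: L_A = 100.0 − 20·log₁₀(3.3) = 89.63 dB; L_B = 99.7 − 20·log₁₀(5.0) = 85.72 dB.
Combined: 10·log₁₀(10^(89.63/10)+10^(85.72/10)) = 91.1 dB SPL.

91.1 dB SPL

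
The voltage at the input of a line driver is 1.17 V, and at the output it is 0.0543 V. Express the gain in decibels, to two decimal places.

-26.67 dB

For a voltage ratio, dB = 20·log₁₀(V₂/V₁).
20·log₁₀(0.0543/1.17) = 20·log₁₀(0.04641) = -26.67 dB.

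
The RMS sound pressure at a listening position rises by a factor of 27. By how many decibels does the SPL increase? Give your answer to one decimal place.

Sound pressure is an amplitude quantity: ΔL = 20·log₁₀(p₂/p₁).
20·log₁₀(27) = 28.6 dB.

28.6 dB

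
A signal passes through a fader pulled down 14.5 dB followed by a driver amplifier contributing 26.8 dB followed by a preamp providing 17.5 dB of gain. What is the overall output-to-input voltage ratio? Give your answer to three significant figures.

30.9

Net gain = (−14.5) + 26.8 + 17.5 = 29.8 dB.
Voltage ratio = 10^(29.8/20) = 30.9.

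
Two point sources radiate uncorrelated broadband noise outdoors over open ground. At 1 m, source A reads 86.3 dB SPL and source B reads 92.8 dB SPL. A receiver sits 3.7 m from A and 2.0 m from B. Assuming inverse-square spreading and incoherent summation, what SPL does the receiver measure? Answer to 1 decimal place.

At the listener: L_A = 86.3 − 20·log₁₀(3.7) = 74.94 dB; L_B = 92.8 − 20·log₁₀(2.0) = 86.78 dB.
Combined: 10·log₁₀(10^(74.94/10)+10^(86.78/10)) = 87.1 dB SPL.

87.1 dB SPL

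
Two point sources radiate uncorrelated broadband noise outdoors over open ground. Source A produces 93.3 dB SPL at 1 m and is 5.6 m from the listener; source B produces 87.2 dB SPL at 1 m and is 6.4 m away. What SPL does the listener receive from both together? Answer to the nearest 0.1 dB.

79.1 dB SPL

At the listener: L_A = 93.3 − 20·log₁₀(5.6) = 78.34 dB; L_B = 87.2 − 20·log₁₀(6.4) = 71.08 dB.
Combined: 10·log₁₀(10^(78.34/10)+10^(71.08/10)) = 79.1 dB SPL.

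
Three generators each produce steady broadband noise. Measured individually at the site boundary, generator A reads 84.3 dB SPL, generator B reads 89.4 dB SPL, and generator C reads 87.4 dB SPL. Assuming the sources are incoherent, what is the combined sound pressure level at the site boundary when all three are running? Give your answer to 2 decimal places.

Add the sources as powers (linear), then convert back to dB:
L_total = 10·log₁₀(10^(84.3/10) + 10^(89.4/10) + 10^(87.4/10)) = 10·log₁₀(1690000000) = 92.28 dB SPL.

92.28 dB SPL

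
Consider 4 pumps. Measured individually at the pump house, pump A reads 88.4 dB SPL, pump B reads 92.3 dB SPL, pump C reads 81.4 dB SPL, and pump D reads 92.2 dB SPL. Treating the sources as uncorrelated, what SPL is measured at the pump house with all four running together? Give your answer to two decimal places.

96.22 dB SPL

Uncorrelated sources add in intensity (power), not in dB.
L_total = 10·log₁₀(10^(88.4/10) + 10^(92.3/10) + 10^(81.4/10) + 10^(92.2/10)) = 10·log₁₀(4188000000) = 96.22 dB SPL.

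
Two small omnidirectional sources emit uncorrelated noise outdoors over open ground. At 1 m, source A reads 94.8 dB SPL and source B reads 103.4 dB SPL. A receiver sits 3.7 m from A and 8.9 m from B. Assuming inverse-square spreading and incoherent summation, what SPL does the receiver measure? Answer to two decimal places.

86.96 dB SPL

At the listener: L_A = 94.8 − 20·log₁₀(3.7) = 83.436 dB; L_B = 103.4 − 20·log₁₀(8.9) = 84.412 dB.
Combined: 10·log₁₀(10^(83.436/10)+10^(84.412/10)) = 86.96 dB SPL.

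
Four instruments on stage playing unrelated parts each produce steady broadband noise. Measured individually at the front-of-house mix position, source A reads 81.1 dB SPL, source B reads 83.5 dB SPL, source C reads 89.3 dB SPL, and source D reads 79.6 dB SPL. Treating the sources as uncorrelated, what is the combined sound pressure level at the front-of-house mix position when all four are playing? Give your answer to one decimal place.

91.1 dB SPL

Uncorrelated sources add in intensity (power), not in dB.
L_total = 10·log₁₀(10^(81.1/10) + 10^(83.5/10) + 10^(89.3/10) + 10^(79.6/10)) = 10·log₁₀(1295000000) = 91.1 dB SPL.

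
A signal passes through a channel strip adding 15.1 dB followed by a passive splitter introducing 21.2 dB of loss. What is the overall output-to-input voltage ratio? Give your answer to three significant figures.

0.495

Net gain = 15.1 + (−21.2) = -6.1 dB.
Voltage ratio = 10^(-6.1/20) = 0.495.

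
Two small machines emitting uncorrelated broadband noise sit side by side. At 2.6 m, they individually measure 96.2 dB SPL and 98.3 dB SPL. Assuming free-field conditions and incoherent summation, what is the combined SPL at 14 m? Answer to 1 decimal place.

85.8 dB SPL

Combined at 2.6 m: 10·log₁₀(10^(96.2/10)+10^(98.3/10)) = 100.39 dB SPL.
Then apply −20·log₁₀(14/2.6) = -14.62 dB → 85.8 dB SPL.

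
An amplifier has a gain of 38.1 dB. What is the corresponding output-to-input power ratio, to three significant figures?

Power ratio = 10^(dB/10).
10^(38.1/10) = 10^(3.810) = 6460.

6460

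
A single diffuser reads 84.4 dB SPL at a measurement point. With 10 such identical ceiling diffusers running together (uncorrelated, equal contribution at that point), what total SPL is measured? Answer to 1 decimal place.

10 equal incoherent sources raise the level by 10·log₁₀(10) = 10.00 dB.
L_total = 84.4 + 10.00 = 94.4 dB SPL.

94.4 dB SPL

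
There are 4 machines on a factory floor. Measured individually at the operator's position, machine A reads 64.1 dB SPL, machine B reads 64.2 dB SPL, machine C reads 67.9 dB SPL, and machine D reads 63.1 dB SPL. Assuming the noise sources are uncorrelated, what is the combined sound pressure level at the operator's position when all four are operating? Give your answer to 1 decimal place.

71.3 dB SPL

Add the sources as powers (linear), then convert back to dB:
L_total = 10·log₁₀(10^(64.1/10) + 10^(64.2/10) + 10^(67.9/10) + 10^(63.1/10)) = 10·log₁₀(13410000) = 71.3 dB SPL.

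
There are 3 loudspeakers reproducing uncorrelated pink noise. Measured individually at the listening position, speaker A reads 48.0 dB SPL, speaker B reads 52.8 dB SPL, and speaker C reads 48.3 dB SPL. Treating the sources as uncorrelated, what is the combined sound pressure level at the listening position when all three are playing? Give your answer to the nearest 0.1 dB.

Incoherent sources sum as intensities:
L_total = 10·log₁₀(10^(48.0/10) + 10^(52.8/10) + 10^(48.3/10)) = 10·log₁₀(321300) = 55.1 dB SPL.

55.1 dB SPL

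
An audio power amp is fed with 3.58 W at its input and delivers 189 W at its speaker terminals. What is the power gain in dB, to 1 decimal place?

Power ratio → dB uses the 10·log₁₀ form:
10·log₁₀(189/3.58) = 10·log₁₀(52.79) = 17.2 dB.

17.2 dB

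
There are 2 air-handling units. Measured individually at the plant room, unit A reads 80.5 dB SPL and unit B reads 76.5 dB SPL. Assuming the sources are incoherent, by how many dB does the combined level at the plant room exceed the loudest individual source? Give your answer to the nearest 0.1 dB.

Uncorrelated sources add in intensity (power), not in dB.
L_total = 10·log₁₀(10^(80.5/10) + 10^(76.5/10)) = 81.96 dB SPL.
Excess over the loudest (80.5 dB): 81.96 − 80.5 = 1.5 dB.

1.5 dB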